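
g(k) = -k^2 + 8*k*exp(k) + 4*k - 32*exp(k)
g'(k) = 8*k*exp(k) - 2*k - 24*exp(k) + 4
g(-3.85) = -31.56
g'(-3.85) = 10.53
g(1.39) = -80.20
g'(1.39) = -50.49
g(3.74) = -86.59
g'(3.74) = 245.74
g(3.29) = -150.13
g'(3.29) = 59.70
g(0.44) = -42.65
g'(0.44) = -28.68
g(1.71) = -97.37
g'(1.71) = -56.48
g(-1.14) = -19.01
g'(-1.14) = -4.31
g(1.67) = -95.13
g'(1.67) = -55.86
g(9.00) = 324078.36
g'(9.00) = 388934.03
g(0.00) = -32.00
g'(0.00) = -20.00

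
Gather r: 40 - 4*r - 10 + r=30 - 3*r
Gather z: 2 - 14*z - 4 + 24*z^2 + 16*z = 24*z^2 + 2*z - 2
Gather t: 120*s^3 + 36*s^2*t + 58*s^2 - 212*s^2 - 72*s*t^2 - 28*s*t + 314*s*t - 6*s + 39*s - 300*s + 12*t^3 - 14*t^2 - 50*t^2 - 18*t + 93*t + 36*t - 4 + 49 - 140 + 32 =120*s^3 - 154*s^2 - 267*s + 12*t^3 + t^2*(-72*s - 64) + t*(36*s^2 + 286*s + 111) - 63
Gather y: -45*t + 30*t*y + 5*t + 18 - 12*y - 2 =-40*t + y*(30*t - 12) + 16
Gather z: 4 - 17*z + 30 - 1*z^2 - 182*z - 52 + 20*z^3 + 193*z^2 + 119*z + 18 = 20*z^3 + 192*z^2 - 80*z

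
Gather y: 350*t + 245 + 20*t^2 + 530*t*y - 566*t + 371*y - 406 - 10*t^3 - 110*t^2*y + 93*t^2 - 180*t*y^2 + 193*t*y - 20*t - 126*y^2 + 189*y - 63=-10*t^3 + 113*t^2 - 236*t + y^2*(-180*t - 126) + y*(-110*t^2 + 723*t + 560) - 224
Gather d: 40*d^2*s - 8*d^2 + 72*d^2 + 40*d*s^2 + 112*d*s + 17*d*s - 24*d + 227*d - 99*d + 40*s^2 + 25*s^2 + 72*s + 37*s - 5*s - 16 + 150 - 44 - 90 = d^2*(40*s + 64) + d*(40*s^2 + 129*s + 104) + 65*s^2 + 104*s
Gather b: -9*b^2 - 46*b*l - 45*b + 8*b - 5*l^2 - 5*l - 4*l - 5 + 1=-9*b^2 + b*(-46*l - 37) - 5*l^2 - 9*l - 4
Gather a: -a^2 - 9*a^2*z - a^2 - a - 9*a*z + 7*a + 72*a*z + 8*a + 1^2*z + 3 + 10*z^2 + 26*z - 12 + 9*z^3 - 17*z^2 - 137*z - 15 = a^2*(-9*z - 2) + a*(63*z + 14) + 9*z^3 - 7*z^2 - 110*z - 24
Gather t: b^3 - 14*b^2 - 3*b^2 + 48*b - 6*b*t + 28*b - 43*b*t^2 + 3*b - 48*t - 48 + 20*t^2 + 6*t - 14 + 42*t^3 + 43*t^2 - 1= b^3 - 17*b^2 + 79*b + 42*t^3 + t^2*(63 - 43*b) + t*(-6*b - 42) - 63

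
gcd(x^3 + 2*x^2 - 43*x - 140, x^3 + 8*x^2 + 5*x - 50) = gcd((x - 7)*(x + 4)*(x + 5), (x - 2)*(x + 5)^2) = x + 5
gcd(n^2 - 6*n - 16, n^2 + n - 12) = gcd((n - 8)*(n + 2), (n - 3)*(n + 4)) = 1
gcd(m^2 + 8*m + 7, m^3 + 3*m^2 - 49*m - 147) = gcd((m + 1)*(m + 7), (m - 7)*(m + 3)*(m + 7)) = m + 7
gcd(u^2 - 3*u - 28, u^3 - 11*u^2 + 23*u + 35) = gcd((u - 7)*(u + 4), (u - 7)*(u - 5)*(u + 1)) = u - 7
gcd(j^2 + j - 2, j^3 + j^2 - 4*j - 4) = j + 2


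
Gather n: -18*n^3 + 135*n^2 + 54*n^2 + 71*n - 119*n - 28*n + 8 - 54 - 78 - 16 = -18*n^3 + 189*n^2 - 76*n - 140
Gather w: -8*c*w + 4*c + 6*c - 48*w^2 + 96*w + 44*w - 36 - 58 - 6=10*c - 48*w^2 + w*(140 - 8*c) - 100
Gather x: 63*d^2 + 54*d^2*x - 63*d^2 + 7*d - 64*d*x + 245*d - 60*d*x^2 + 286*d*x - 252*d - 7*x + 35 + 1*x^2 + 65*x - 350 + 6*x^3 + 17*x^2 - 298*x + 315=6*x^3 + x^2*(18 - 60*d) + x*(54*d^2 + 222*d - 240)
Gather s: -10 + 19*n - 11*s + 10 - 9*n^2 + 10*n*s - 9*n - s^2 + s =-9*n^2 + 10*n - s^2 + s*(10*n - 10)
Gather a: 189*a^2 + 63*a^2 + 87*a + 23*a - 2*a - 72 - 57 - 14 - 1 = 252*a^2 + 108*a - 144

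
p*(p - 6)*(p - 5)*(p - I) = p^4 - 11*p^3 - I*p^3 + 30*p^2 + 11*I*p^2 - 30*I*p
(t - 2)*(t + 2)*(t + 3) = t^3 + 3*t^2 - 4*t - 12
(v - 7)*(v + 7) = v^2 - 49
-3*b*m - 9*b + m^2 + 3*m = (-3*b + m)*(m + 3)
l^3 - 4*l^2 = l^2*(l - 4)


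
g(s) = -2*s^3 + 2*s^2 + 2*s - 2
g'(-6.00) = -238.00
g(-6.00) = 490.00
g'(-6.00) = -238.00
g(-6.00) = 490.00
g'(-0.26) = 0.55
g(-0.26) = -2.35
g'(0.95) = 0.38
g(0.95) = -0.01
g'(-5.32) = -189.09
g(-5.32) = 345.10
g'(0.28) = 2.65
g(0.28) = -1.33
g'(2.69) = -30.66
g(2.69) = -21.08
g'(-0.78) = -4.77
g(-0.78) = -1.39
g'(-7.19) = -336.94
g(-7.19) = 830.40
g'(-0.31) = 0.18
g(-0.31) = -2.37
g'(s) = -6*s^2 + 4*s + 2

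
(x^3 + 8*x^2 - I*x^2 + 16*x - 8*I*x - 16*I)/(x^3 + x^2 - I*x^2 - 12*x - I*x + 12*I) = (x + 4)/(x - 3)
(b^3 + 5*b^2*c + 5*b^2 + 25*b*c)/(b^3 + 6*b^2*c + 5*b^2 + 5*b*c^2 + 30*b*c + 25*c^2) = b/(b + c)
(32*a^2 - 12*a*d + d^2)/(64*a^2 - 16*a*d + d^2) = (4*a - d)/(8*a - d)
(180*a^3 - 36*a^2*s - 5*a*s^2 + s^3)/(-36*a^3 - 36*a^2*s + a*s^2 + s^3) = (-5*a + s)/(a + s)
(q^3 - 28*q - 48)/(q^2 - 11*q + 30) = (q^2 + 6*q + 8)/(q - 5)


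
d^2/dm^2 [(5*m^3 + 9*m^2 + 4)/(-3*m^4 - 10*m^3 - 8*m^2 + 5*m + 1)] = 2*(-45*m^9 - 243*m^8 - 450*m^7 - 1169*m^6 - 3540*m^5 - 5238*m^4 - 3595*m^3 - 531*m^2 + 345*m - 141)/(27*m^12 + 270*m^11 + 1116*m^10 + 2305*m^9 + 2049*m^8 - 480*m^7 - 2107*m^6 - 600*m^5 + 717*m^4 + 145*m^3 - 51*m^2 - 15*m - 1)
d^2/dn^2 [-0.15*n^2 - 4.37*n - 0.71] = -0.300000000000000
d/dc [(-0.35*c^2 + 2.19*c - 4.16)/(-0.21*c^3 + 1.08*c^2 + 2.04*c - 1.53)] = (-0.0735*c^4 + 0.9198*c^3 - 5.7*c^2 + 10.0566*c + 5.1357)/(0.0441*c^6 - 0.4536*c^5 + 0.3096*c^4 + 5.049*c^3 + 0.8568*c^2 - 6.2424*c + 2.3409)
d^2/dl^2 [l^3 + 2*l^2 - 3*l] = 6*l + 4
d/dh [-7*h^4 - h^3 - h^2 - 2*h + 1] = -28*h^3 - 3*h^2 - 2*h - 2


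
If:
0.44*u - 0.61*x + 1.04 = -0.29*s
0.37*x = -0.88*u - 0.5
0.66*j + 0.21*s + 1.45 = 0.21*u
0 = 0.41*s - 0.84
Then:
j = -3.26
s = 2.05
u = -1.30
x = 1.74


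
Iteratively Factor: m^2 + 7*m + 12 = (m + 3)*(m + 4)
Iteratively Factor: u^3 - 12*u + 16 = (u - 2)*(u^2 + 2*u - 8) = (u - 2)*(u + 4)*(u - 2)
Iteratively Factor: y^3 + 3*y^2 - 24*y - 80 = (y - 5)*(y^2 + 8*y + 16) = (y - 5)*(y + 4)*(y + 4)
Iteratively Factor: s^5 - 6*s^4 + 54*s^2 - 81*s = (s - 3)*(s^4 - 3*s^3 - 9*s^2 + 27*s) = (s - 3)^2*(s^3 - 9*s) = (s - 3)^2*(s + 3)*(s^2 - 3*s) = (s - 3)^3*(s + 3)*(s)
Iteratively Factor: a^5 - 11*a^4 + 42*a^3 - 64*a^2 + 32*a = (a - 2)*(a^4 - 9*a^3 + 24*a^2 - 16*a) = a*(a - 2)*(a^3 - 9*a^2 + 24*a - 16) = a*(a - 2)*(a - 1)*(a^2 - 8*a + 16) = a*(a - 4)*(a - 2)*(a - 1)*(a - 4)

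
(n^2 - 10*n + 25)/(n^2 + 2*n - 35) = (n - 5)/(n + 7)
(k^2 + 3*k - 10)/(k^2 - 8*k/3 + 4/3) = 3*(k + 5)/(3*k - 2)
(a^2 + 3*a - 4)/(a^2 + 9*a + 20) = (a - 1)/(a + 5)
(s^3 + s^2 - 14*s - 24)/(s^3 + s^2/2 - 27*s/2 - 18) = 2*(s + 2)/(2*s + 3)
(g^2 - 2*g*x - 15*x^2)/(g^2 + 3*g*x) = (g - 5*x)/g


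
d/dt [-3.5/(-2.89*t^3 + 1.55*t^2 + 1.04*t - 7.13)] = (-30.345*t^2 + 10.85*t + 3.64)/(2.89*t^3 - 1.55*t^2 - 1.04*t + 7.13)^2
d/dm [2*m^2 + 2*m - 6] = 4*m + 2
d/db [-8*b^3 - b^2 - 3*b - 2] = -24*b^2 - 2*b - 3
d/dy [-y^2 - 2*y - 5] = -2*y - 2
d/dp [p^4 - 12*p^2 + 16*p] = 4*p^3 - 24*p + 16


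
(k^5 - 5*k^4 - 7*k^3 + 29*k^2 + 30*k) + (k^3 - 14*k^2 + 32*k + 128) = k^5 - 5*k^4 - 6*k^3 + 15*k^2 + 62*k + 128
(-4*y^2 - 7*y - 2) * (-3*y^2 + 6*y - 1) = 12*y^4 - 3*y^3 - 32*y^2 - 5*y + 2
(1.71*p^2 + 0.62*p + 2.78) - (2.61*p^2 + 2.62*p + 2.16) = -0.9*p^2 - 2.0*p + 0.62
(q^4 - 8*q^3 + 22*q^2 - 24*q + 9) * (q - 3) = q^5 - 11*q^4 + 46*q^3 - 90*q^2 + 81*q - 27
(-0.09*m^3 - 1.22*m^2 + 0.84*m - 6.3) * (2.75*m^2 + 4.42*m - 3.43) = -0.2475*m^5 - 3.7528*m^4 - 2.7737*m^3 - 9.4276*m^2 - 30.7272*m + 21.609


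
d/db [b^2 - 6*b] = 2*b - 6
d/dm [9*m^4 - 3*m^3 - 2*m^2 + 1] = m*(36*m^2 - 9*m - 4)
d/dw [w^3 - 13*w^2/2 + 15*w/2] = 3*w^2 - 13*w + 15/2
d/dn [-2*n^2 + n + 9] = 1 - 4*n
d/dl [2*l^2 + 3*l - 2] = 4*l + 3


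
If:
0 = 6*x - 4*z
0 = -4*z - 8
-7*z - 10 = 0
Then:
No Solution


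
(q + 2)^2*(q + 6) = q^3 + 10*q^2 + 28*q + 24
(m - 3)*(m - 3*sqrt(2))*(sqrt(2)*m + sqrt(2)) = sqrt(2)*m^3 - 6*m^2 - 2*sqrt(2)*m^2 - 3*sqrt(2)*m + 12*m + 18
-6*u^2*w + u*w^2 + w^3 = w*(-2*u + w)*(3*u + w)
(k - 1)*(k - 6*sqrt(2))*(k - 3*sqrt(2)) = k^3 - 9*sqrt(2)*k^2 - k^2 + 9*sqrt(2)*k + 36*k - 36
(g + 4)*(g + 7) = g^2 + 11*g + 28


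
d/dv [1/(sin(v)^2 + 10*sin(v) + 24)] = -2*(sin(v) + 5)*cos(v)/(sin(v)^2 + 10*sin(v) + 24)^2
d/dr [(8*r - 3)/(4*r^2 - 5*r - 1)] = (-32*r^2 + 24*r - 23)/(16*r^4 - 40*r^3 + 17*r^2 + 10*r + 1)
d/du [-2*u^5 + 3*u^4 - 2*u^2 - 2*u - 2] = -10*u^4 + 12*u^3 - 4*u - 2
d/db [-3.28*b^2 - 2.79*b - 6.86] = -6.56*b - 2.79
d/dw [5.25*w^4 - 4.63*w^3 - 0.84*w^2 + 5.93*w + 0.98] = 21.0*w^3 - 13.89*w^2 - 1.68*w + 5.93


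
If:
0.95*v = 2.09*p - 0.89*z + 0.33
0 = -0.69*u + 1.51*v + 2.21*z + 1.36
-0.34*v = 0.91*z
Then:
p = -0.790740219532789*z - 0.157894736842105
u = 1.97101449275362 - 2.65430520034101*z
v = -2.67647058823529*z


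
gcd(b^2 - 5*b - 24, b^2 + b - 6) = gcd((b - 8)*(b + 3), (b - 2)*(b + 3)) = b + 3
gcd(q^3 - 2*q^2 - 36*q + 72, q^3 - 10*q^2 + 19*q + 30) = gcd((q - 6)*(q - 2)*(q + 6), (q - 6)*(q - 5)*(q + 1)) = q - 6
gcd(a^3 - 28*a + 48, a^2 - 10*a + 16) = a - 2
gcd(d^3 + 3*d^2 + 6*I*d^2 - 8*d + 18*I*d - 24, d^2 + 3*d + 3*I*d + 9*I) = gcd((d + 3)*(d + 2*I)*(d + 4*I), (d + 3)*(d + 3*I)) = d + 3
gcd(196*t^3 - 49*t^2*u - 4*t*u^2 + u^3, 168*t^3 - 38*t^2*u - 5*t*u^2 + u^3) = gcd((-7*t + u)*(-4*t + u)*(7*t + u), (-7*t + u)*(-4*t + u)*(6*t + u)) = 28*t^2 - 11*t*u + u^2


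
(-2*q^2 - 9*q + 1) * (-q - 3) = 2*q^3 + 15*q^2 + 26*q - 3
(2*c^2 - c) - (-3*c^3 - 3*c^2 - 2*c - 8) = 3*c^3 + 5*c^2 + c + 8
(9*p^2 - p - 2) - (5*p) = 9*p^2 - 6*p - 2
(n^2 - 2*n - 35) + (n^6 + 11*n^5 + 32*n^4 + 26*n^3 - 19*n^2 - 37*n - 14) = n^6 + 11*n^5 + 32*n^4 + 26*n^3 - 18*n^2 - 39*n - 49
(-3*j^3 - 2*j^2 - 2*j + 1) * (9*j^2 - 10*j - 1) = -27*j^5 + 12*j^4 + 5*j^3 + 31*j^2 - 8*j - 1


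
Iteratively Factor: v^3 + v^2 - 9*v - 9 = (v + 1)*(v^2 - 9) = (v - 3)*(v + 1)*(v + 3)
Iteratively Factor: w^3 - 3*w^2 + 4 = (w - 2)*(w^2 - w - 2) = (w - 2)^2*(w + 1)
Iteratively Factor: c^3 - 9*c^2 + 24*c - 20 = (c - 2)*(c^2 - 7*c + 10) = (c - 2)^2*(c - 5)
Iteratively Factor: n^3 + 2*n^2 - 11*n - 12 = (n + 1)*(n^2 + n - 12) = (n - 3)*(n + 1)*(n + 4)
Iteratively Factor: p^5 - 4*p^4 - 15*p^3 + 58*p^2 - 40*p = (p)*(p^4 - 4*p^3 - 15*p^2 + 58*p - 40) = p*(p + 4)*(p^3 - 8*p^2 + 17*p - 10) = p*(p - 1)*(p + 4)*(p^2 - 7*p + 10) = p*(p - 5)*(p - 1)*(p + 4)*(p - 2)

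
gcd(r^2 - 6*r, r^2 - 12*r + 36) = r - 6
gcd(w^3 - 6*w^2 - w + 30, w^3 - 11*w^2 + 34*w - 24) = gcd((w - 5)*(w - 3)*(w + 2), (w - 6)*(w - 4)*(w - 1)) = 1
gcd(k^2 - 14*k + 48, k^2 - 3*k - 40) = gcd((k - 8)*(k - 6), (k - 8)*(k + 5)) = k - 8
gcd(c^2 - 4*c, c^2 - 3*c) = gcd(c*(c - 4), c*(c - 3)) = c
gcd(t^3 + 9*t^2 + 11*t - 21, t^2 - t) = t - 1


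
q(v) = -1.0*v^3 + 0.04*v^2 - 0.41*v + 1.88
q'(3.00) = -27.17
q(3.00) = -25.99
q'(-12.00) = -433.37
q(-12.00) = 1740.56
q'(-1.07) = -3.93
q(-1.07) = 3.59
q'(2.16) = -14.23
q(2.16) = -8.90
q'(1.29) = -5.30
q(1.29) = -0.73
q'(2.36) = -16.93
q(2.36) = -12.01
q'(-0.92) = -3.02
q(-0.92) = 3.07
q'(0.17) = -0.48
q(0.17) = 1.81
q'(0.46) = -1.01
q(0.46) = 1.60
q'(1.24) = -4.92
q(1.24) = -0.47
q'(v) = -3.0*v^2 + 0.08*v - 0.41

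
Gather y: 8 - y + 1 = 9 - y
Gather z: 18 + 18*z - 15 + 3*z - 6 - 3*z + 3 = 18*z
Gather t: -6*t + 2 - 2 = -6*t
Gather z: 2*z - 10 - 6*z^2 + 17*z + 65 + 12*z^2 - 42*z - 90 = 6*z^2 - 23*z - 35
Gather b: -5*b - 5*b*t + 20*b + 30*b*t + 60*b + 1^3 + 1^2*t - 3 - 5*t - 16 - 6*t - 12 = b*(25*t + 75) - 10*t - 30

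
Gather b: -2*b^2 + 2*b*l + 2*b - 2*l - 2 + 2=-2*b^2 + b*(2*l + 2) - 2*l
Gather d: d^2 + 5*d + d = d^2 + 6*d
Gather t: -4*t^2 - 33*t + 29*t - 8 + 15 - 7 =-4*t^2 - 4*t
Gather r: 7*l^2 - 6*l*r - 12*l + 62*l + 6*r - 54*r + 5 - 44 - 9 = 7*l^2 + 50*l + r*(-6*l - 48) - 48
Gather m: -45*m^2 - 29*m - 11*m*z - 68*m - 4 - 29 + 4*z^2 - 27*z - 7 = -45*m^2 + m*(-11*z - 97) + 4*z^2 - 27*z - 40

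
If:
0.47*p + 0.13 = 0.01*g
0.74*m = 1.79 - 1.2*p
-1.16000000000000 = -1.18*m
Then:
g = 54.62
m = 0.98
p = 0.89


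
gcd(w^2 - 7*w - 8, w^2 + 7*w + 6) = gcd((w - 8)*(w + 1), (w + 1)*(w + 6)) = w + 1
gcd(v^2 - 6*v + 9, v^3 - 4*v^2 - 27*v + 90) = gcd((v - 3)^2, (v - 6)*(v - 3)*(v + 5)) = v - 3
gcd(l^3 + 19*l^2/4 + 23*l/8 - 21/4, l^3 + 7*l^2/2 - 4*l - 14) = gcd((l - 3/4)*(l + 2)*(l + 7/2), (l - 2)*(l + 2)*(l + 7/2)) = l^2 + 11*l/2 + 7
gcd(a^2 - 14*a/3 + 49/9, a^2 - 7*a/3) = a - 7/3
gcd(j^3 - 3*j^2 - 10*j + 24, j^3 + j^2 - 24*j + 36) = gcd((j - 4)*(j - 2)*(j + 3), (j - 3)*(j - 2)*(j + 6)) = j - 2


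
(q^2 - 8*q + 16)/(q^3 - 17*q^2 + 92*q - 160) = (q - 4)/(q^2 - 13*q + 40)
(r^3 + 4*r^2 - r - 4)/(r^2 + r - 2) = (r^2 + 5*r + 4)/(r + 2)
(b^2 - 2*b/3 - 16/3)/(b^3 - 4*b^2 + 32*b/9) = 3*(b + 2)/(b*(3*b - 4))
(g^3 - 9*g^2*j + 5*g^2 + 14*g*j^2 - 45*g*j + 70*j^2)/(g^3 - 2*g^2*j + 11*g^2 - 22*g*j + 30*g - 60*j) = (g - 7*j)/(g + 6)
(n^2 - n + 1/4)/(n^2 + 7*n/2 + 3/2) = (4*n^2 - 4*n + 1)/(2*(2*n^2 + 7*n + 3))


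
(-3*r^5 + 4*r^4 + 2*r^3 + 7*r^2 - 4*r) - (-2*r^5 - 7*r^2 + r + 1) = -r^5 + 4*r^4 + 2*r^3 + 14*r^2 - 5*r - 1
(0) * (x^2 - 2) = 0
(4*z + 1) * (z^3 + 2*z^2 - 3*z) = 4*z^4 + 9*z^3 - 10*z^2 - 3*z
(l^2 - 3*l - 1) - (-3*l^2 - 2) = 4*l^2 - 3*l + 1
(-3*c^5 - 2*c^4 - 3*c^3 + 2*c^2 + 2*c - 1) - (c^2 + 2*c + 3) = -3*c^5 - 2*c^4 - 3*c^3 + c^2 - 4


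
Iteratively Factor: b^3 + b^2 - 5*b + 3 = (b - 1)*(b^2 + 2*b - 3) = (b - 1)*(b + 3)*(b - 1)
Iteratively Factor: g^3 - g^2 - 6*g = (g)*(g^2 - g - 6) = g*(g - 3)*(g + 2)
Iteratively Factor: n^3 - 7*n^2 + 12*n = (n - 3)*(n^2 - 4*n) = (n - 4)*(n - 3)*(n)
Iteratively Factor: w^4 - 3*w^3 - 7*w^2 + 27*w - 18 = (w + 3)*(w^3 - 6*w^2 + 11*w - 6) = (w - 3)*(w + 3)*(w^2 - 3*w + 2) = (w - 3)*(w - 1)*(w + 3)*(w - 2)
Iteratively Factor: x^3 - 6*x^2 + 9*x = (x)*(x^2 - 6*x + 9) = x*(x - 3)*(x - 3)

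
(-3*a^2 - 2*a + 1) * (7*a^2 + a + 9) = -21*a^4 - 17*a^3 - 22*a^2 - 17*a + 9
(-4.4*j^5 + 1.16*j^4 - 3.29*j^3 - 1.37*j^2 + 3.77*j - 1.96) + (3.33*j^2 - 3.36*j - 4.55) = -4.4*j^5 + 1.16*j^4 - 3.29*j^3 + 1.96*j^2 + 0.41*j - 6.51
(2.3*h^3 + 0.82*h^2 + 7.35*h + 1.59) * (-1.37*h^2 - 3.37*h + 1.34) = -3.151*h^5 - 8.8744*h^4 - 9.7509*h^3 - 25.849*h^2 + 4.4907*h + 2.1306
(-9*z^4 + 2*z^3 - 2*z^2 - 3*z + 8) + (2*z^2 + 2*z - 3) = -9*z^4 + 2*z^3 - z + 5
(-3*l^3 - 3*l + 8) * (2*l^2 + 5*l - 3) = -6*l^5 - 15*l^4 + 3*l^3 + l^2 + 49*l - 24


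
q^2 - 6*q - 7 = (q - 7)*(q + 1)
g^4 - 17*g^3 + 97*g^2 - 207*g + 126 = (g - 7)*(g - 6)*(g - 3)*(g - 1)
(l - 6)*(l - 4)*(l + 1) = l^3 - 9*l^2 + 14*l + 24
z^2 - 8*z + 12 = (z - 6)*(z - 2)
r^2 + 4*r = r*(r + 4)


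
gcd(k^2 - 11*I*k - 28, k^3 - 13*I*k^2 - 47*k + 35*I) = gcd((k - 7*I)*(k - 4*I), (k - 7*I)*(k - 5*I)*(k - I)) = k - 7*I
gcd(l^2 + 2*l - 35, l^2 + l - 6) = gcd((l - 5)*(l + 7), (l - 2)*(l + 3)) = 1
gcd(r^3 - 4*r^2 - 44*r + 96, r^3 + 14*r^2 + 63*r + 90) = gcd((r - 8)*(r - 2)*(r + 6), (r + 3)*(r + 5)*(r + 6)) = r + 6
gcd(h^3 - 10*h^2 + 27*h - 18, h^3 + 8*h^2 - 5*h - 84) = h - 3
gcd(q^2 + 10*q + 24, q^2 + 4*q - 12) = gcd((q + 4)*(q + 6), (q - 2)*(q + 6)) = q + 6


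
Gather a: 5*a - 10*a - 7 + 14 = 7 - 5*a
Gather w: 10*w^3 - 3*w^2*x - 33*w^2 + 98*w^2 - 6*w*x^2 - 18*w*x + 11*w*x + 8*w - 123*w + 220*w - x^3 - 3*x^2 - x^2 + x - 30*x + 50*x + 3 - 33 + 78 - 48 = 10*w^3 + w^2*(65 - 3*x) + w*(-6*x^2 - 7*x + 105) - x^3 - 4*x^2 + 21*x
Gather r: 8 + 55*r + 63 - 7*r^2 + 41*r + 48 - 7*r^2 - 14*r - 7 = -14*r^2 + 82*r + 112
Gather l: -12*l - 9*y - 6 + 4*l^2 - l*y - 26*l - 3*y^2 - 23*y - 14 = 4*l^2 + l*(-y - 38) - 3*y^2 - 32*y - 20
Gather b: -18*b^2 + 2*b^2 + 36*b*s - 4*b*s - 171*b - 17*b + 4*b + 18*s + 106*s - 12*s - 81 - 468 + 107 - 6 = -16*b^2 + b*(32*s - 184) + 112*s - 448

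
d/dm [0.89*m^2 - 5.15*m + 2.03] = 1.78*m - 5.15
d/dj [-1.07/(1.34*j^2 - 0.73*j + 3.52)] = (2.8676*j - 0.7811)/(1.34*j^2 - 0.73*j + 3.52)^2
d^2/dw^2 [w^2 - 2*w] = 2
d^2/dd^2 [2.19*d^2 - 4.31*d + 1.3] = 4.38000000000000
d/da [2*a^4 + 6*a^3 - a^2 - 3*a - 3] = 8*a^3 + 18*a^2 - 2*a - 3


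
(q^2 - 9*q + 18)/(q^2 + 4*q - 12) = (q^2 - 9*q + 18)/(q^2 + 4*q - 12)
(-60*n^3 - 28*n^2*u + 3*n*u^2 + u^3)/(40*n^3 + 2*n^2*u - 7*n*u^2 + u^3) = (6*n + u)/(-4*n + u)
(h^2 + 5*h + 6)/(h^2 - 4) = (h + 3)/(h - 2)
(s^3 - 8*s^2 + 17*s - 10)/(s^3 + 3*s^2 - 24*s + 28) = (s^2 - 6*s + 5)/(s^2 + 5*s - 14)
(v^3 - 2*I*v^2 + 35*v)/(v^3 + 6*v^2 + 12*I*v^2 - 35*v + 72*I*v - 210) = v*(v - 7*I)/(v^2 + v*(6 + 7*I) + 42*I)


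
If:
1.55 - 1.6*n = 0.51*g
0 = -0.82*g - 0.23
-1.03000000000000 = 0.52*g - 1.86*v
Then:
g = -0.28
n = 1.06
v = 0.48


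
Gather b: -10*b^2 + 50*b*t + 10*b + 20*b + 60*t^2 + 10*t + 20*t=-10*b^2 + b*(50*t + 30) + 60*t^2 + 30*t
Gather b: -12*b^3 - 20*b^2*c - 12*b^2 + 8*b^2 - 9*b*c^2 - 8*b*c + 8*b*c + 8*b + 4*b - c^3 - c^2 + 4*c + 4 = -12*b^3 + b^2*(-20*c - 4) + b*(12 - 9*c^2) - c^3 - c^2 + 4*c + 4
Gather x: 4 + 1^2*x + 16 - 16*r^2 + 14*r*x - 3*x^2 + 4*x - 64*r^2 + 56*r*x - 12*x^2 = -80*r^2 - 15*x^2 + x*(70*r + 5) + 20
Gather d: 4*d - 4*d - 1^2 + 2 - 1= 0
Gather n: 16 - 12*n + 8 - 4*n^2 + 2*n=-4*n^2 - 10*n + 24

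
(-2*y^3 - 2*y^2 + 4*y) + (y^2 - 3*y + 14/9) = -2*y^3 - y^2 + y + 14/9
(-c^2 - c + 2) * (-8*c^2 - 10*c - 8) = 8*c^4 + 18*c^3 + 2*c^2 - 12*c - 16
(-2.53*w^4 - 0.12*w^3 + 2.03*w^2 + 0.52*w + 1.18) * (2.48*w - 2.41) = -6.2744*w^5 + 5.7997*w^4 + 5.3236*w^3 - 3.6027*w^2 + 1.6732*w - 2.8438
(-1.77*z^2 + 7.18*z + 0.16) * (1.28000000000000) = -2.2656*z^2 + 9.1904*z + 0.2048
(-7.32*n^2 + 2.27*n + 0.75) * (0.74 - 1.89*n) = 13.8348*n^3 - 9.7071*n^2 + 0.2623*n + 0.555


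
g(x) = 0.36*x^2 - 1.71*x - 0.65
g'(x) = 0.72*x - 1.71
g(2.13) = -2.66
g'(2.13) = -0.18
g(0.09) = -0.80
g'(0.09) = -1.65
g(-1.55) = 2.87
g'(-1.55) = -2.83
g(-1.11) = 1.69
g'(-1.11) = -2.51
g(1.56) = -2.44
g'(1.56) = -0.59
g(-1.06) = 1.57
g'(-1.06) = -2.47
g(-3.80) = 11.05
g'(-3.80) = -4.45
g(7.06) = 5.22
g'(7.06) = 3.37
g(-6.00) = 22.57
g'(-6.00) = -6.03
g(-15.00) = 106.00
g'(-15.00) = -12.51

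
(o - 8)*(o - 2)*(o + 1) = o^3 - 9*o^2 + 6*o + 16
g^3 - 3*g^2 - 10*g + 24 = (g - 4)*(g - 2)*(g + 3)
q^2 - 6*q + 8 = (q - 4)*(q - 2)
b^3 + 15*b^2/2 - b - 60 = (b - 5/2)*(b + 4)*(b + 6)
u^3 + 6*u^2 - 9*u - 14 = (u - 2)*(u + 1)*(u + 7)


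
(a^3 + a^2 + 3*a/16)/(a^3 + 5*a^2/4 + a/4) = (a + 3/4)/(a + 1)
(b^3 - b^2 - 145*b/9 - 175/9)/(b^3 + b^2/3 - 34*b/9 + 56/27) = 3*(3*b^2 - 10*b - 25)/(9*b^2 - 18*b + 8)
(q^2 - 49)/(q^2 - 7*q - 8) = (49 - q^2)/(-q^2 + 7*q + 8)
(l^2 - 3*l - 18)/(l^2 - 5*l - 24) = (l - 6)/(l - 8)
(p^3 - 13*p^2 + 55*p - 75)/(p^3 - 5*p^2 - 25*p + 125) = (p - 3)/(p + 5)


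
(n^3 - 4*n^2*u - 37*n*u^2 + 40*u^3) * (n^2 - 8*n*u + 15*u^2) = n^5 - 12*n^4*u + 10*n^3*u^2 + 276*n^2*u^3 - 875*n*u^4 + 600*u^5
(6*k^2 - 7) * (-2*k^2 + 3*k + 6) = -12*k^4 + 18*k^3 + 50*k^2 - 21*k - 42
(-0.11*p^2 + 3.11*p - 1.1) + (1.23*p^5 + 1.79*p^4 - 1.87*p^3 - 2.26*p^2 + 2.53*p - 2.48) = 1.23*p^5 + 1.79*p^4 - 1.87*p^3 - 2.37*p^2 + 5.64*p - 3.58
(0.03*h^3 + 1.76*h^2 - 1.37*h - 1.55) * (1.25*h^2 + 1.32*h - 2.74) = 0.0375*h^5 + 2.2396*h^4 + 0.5285*h^3 - 8.5683*h^2 + 1.7078*h + 4.247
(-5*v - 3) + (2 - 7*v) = -12*v - 1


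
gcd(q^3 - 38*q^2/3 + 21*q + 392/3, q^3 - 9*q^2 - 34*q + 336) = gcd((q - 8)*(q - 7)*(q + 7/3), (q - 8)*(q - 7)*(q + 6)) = q^2 - 15*q + 56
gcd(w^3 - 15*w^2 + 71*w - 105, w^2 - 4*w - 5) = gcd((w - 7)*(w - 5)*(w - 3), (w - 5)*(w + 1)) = w - 5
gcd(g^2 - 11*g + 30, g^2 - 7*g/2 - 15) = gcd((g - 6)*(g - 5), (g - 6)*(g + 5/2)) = g - 6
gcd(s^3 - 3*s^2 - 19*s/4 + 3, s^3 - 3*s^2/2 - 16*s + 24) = s - 4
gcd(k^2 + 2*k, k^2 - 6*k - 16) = k + 2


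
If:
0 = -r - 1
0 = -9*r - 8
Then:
No Solution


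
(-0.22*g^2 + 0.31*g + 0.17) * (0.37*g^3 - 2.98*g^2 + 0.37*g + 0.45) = -0.0814*g^5 + 0.7703*g^4 - 0.9423*g^3 - 0.4909*g^2 + 0.2024*g + 0.0765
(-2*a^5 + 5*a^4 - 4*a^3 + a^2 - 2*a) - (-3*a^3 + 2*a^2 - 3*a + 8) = -2*a^5 + 5*a^4 - a^3 - a^2 + a - 8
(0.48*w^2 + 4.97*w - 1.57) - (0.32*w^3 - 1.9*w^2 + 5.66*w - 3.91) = -0.32*w^3 + 2.38*w^2 - 0.69*w + 2.34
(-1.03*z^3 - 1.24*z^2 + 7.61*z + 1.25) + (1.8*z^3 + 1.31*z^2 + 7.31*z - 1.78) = 0.77*z^3 + 0.0700000000000001*z^2 + 14.92*z - 0.53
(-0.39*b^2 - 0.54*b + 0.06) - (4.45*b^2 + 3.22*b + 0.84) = -4.84*b^2 - 3.76*b - 0.78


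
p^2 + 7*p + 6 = (p + 1)*(p + 6)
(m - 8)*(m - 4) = m^2 - 12*m + 32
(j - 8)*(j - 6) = j^2 - 14*j + 48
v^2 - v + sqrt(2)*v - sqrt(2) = (v - 1)*(v + sqrt(2))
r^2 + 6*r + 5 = (r + 1)*(r + 5)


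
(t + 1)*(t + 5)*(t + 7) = t^3 + 13*t^2 + 47*t + 35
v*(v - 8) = v^2 - 8*v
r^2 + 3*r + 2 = (r + 1)*(r + 2)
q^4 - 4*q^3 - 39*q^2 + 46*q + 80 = (q - 8)*(q - 2)*(q + 1)*(q + 5)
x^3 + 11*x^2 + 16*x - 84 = (x - 2)*(x + 6)*(x + 7)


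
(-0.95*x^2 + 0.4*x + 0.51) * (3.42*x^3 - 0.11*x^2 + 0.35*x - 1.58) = -3.249*x^5 + 1.4725*x^4 + 1.3677*x^3 + 1.5849*x^2 - 0.4535*x - 0.8058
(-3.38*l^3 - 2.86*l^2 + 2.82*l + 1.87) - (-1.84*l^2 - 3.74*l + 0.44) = -3.38*l^3 - 1.02*l^2 + 6.56*l + 1.43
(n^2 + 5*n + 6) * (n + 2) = n^3 + 7*n^2 + 16*n + 12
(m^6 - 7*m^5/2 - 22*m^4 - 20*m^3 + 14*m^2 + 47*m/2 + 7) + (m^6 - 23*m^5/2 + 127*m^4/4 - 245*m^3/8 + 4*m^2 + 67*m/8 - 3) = 2*m^6 - 15*m^5 + 39*m^4/4 - 405*m^3/8 + 18*m^2 + 255*m/8 + 4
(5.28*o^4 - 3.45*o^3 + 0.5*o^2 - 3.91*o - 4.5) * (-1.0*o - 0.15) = -5.28*o^5 + 2.658*o^4 + 0.0175*o^3 + 3.835*o^2 + 5.0865*o + 0.675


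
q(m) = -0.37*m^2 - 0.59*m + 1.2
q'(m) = -0.74*m - 0.59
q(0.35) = 0.95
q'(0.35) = -0.85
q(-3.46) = -1.19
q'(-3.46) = 1.97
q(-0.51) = 1.40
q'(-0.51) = -0.21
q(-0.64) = 1.43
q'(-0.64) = -0.12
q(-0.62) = 1.42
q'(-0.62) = -0.13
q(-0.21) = 1.31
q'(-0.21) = -0.43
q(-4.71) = -4.23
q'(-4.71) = 2.90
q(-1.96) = 0.94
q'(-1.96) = 0.86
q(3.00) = -3.90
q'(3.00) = -2.81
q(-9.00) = -23.46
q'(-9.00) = 6.07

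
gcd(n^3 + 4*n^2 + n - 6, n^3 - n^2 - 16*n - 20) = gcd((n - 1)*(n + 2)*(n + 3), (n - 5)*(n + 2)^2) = n + 2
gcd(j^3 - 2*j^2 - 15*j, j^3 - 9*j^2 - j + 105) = j^2 - 2*j - 15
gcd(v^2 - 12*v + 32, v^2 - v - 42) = 1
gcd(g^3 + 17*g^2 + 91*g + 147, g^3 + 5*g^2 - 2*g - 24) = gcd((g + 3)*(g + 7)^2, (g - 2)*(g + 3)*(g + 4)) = g + 3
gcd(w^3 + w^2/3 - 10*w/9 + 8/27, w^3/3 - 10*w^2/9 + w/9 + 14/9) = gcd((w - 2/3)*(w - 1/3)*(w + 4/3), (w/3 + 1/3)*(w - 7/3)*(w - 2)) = 1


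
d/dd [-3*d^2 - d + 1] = -6*d - 1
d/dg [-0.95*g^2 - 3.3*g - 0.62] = -1.9*g - 3.3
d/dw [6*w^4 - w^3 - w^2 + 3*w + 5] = 24*w^3 - 3*w^2 - 2*w + 3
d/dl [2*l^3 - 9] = 6*l^2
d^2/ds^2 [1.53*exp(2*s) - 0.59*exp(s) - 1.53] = (6.12*exp(s) - 0.59)*exp(s)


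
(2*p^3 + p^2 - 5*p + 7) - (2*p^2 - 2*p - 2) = 2*p^3 - p^2 - 3*p + 9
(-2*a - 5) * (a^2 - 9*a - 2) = -2*a^3 + 13*a^2 + 49*a + 10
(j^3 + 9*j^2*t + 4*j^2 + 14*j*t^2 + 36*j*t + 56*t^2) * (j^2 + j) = j^5 + 9*j^4*t + 5*j^4 + 14*j^3*t^2 + 45*j^3*t + 4*j^3 + 70*j^2*t^2 + 36*j^2*t + 56*j*t^2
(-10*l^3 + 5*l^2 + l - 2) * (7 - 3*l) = 30*l^4 - 85*l^3 + 32*l^2 + 13*l - 14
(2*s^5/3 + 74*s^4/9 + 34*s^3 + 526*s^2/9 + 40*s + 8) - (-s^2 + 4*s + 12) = 2*s^5/3 + 74*s^4/9 + 34*s^3 + 535*s^2/9 + 36*s - 4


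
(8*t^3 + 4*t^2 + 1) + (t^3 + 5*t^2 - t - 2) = 9*t^3 + 9*t^2 - t - 1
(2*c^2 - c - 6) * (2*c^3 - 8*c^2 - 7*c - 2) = 4*c^5 - 18*c^4 - 18*c^3 + 51*c^2 + 44*c + 12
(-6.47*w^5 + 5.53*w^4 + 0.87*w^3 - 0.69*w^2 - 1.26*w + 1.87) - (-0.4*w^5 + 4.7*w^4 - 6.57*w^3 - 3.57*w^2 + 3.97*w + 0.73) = -6.07*w^5 + 0.83*w^4 + 7.44*w^3 + 2.88*w^2 - 5.23*w + 1.14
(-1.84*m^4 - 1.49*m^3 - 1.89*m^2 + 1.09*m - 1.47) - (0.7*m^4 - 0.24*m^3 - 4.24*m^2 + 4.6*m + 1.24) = -2.54*m^4 - 1.25*m^3 + 2.35*m^2 - 3.51*m - 2.71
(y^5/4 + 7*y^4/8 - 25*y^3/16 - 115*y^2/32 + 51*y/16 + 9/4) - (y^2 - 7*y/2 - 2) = y^5/4 + 7*y^4/8 - 25*y^3/16 - 147*y^2/32 + 107*y/16 + 17/4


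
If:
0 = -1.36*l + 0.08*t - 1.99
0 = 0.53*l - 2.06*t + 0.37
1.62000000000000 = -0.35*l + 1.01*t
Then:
No Solution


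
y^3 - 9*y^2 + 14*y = y*(y - 7)*(y - 2)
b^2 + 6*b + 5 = (b + 1)*(b + 5)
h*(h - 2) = h^2 - 2*h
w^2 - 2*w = w*(w - 2)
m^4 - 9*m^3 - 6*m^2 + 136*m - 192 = (m - 8)*(m - 3)*(m - 2)*(m + 4)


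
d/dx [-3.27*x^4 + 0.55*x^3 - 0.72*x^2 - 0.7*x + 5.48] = -13.08*x^3 + 1.65*x^2 - 1.44*x - 0.7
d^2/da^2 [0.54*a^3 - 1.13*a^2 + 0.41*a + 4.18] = 3.24*a - 2.26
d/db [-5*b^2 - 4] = -10*b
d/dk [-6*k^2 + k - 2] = 1 - 12*k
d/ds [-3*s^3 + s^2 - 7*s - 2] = -9*s^2 + 2*s - 7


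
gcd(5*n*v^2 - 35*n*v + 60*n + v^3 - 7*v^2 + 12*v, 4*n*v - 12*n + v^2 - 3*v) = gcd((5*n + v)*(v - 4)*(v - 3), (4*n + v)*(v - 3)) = v - 3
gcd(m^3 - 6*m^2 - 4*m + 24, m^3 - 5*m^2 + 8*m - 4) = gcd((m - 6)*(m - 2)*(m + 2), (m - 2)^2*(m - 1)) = m - 2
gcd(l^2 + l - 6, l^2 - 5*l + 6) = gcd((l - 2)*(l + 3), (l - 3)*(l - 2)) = l - 2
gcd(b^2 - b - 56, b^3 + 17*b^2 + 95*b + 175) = b + 7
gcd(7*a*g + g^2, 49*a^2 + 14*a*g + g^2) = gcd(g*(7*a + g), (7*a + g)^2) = 7*a + g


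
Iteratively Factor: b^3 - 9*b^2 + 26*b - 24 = (b - 4)*(b^2 - 5*b + 6) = (b - 4)*(b - 3)*(b - 2)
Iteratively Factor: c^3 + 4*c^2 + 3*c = (c + 3)*(c^2 + c) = (c + 1)*(c + 3)*(c)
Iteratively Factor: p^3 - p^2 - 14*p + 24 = (p + 4)*(p^2 - 5*p + 6) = (p - 2)*(p + 4)*(p - 3)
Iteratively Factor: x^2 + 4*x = (x + 4)*(x)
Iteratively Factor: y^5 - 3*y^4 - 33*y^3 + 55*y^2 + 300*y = (y + 4)*(y^4 - 7*y^3 - 5*y^2 + 75*y) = (y - 5)*(y + 4)*(y^3 - 2*y^2 - 15*y) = (y - 5)^2*(y + 4)*(y^2 + 3*y) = y*(y - 5)^2*(y + 4)*(y + 3)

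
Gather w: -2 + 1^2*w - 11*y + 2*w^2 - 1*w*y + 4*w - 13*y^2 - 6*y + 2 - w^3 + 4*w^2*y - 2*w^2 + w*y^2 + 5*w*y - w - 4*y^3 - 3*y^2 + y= -w^3 + 4*w^2*y + w*(y^2 + 4*y + 4) - 4*y^3 - 16*y^2 - 16*y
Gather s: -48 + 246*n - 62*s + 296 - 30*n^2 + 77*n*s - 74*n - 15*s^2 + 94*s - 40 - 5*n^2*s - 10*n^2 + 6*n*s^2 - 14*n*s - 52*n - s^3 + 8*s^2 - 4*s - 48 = -40*n^2 + 120*n - s^3 + s^2*(6*n - 7) + s*(-5*n^2 + 63*n + 28) + 160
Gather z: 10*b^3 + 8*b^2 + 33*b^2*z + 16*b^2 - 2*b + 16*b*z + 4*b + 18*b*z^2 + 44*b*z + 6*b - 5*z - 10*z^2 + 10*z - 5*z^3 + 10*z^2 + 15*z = 10*b^3 + 24*b^2 + 18*b*z^2 + 8*b - 5*z^3 + z*(33*b^2 + 60*b + 20)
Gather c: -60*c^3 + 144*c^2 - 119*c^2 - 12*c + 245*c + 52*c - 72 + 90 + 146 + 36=-60*c^3 + 25*c^2 + 285*c + 200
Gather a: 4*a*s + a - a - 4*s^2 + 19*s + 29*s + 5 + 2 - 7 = 4*a*s - 4*s^2 + 48*s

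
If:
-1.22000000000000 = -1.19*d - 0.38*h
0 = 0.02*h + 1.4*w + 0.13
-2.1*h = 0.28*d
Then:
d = 1.07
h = -0.14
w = -0.09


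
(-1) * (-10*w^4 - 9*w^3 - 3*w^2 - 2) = 10*w^4 + 9*w^3 + 3*w^2 + 2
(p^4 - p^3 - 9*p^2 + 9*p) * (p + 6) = p^5 + 5*p^4 - 15*p^3 - 45*p^2 + 54*p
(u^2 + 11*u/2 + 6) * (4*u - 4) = 4*u^3 + 18*u^2 + 2*u - 24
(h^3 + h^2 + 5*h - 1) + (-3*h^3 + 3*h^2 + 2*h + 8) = -2*h^3 + 4*h^2 + 7*h + 7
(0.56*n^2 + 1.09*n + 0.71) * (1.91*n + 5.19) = 1.0696*n^3 + 4.9883*n^2 + 7.0132*n + 3.6849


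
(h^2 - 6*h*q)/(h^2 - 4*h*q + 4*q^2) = h*(h - 6*q)/(h^2 - 4*h*q + 4*q^2)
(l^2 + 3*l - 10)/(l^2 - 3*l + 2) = (l + 5)/(l - 1)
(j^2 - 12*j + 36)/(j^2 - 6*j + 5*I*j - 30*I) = (j - 6)/(j + 5*I)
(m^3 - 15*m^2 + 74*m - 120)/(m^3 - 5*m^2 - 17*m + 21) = (m^3 - 15*m^2 + 74*m - 120)/(m^3 - 5*m^2 - 17*m + 21)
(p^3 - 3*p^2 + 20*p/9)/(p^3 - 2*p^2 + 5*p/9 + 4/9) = p*(3*p - 5)/(3*p^2 - 2*p - 1)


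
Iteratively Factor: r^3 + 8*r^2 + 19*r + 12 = (r + 4)*(r^2 + 4*r + 3) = (r + 1)*(r + 4)*(r + 3)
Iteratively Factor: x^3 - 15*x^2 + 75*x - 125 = (x - 5)*(x^2 - 10*x + 25) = (x - 5)^2*(x - 5)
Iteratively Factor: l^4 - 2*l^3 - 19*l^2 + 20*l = (l + 4)*(l^3 - 6*l^2 + 5*l) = l*(l + 4)*(l^2 - 6*l + 5) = l*(l - 1)*(l + 4)*(l - 5)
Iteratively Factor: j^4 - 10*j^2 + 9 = (j + 3)*(j^3 - 3*j^2 - j + 3) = (j + 1)*(j + 3)*(j^2 - 4*j + 3) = (j - 1)*(j + 1)*(j + 3)*(j - 3)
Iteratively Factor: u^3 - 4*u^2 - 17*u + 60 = (u + 4)*(u^2 - 8*u + 15) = (u - 3)*(u + 4)*(u - 5)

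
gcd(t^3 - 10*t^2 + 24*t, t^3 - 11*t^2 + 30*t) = t^2 - 6*t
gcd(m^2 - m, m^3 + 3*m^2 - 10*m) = m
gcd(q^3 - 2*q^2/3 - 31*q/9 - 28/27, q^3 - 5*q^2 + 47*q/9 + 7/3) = q^2 - 2*q - 7/9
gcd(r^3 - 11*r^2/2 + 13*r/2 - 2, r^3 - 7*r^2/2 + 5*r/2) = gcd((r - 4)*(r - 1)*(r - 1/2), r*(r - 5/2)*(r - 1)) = r - 1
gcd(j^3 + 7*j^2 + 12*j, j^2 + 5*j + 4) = j + 4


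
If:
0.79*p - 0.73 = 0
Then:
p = 0.92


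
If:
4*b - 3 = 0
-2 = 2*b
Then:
No Solution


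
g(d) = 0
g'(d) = 0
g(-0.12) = 0.00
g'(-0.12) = 0.00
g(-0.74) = 0.00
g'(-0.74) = 0.00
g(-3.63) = 0.00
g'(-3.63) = 0.00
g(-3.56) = 0.00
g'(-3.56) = 0.00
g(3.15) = 0.00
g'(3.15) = 0.00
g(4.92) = 0.00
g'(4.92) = 0.00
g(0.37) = 0.00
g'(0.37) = 0.00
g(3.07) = 0.00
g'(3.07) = 0.00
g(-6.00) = 0.00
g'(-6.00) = 0.00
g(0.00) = 0.00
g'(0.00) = 0.00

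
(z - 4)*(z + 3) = z^2 - z - 12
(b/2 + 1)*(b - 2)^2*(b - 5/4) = b^4/2 - 13*b^3/8 - 3*b^2/4 + 13*b/2 - 5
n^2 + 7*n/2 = n*(n + 7/2)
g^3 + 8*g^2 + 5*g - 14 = (g - 1)*(g + 2)*(g + 7)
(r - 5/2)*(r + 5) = r^2 + 5*r/2 - 25/2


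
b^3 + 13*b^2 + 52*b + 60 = (b + 2)*(b + 5)*(b + 6)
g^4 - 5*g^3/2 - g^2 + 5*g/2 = g*(g - 5/2)*(g - 1)*(g + 1)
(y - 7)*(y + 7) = y^2 - 49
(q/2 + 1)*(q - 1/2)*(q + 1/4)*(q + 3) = q^4/2 + 19*q^3/8 + 37*q^2/16 - 17*q/16 - 3/8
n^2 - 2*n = n*(n - 2)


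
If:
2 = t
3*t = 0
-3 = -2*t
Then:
No Solution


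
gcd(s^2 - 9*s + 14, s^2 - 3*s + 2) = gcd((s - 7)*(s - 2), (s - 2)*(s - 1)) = s - 2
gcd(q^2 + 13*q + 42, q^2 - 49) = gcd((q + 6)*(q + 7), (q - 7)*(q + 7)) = q + 7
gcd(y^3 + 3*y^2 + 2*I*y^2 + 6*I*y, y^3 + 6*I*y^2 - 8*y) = y^2 + 2*I*y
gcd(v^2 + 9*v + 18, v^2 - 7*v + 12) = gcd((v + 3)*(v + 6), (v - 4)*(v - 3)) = 1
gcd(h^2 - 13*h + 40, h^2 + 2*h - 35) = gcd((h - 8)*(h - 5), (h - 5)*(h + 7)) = h - 5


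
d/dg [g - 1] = 1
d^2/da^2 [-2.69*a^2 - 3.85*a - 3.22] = -5.38000000000000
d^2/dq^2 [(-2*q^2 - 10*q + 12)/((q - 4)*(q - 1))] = -40/(q^3 - 12*q^2 + 48*q - 64)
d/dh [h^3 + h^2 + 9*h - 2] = 3*h^2 + 2*h + 9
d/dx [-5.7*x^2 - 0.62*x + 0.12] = -11.4*x - 0.62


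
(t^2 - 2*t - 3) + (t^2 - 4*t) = 2*t^2 - 6*t - 3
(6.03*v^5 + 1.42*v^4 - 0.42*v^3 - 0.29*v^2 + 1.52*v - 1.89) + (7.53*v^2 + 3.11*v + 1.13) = 6.03*v^5 + 1.42*v^4 - 0.42*v^3 + 7.24*v^2 + 4.63*v - 0.76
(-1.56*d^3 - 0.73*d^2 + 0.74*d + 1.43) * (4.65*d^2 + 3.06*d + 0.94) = -7.254*d^5 - 8.1681*d^4 - 0.2592*d^3 + 8.2277*d^2 + 5.0714*d + 1.3442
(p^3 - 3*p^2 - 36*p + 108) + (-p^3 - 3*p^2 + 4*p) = -6*p^2 - 32*p + 108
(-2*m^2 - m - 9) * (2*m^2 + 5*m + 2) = -4*m^4 - 12*m^3 - 27*m^2 - 47*m - 18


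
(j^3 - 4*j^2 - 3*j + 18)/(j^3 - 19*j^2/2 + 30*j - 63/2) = 2*(j + 2)/(2*j - 7)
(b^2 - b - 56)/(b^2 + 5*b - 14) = (b - 8)/(b - 2)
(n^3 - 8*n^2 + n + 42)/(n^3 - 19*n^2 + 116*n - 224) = (n^2 - n - 6)/(n^2 - 12*n + 32)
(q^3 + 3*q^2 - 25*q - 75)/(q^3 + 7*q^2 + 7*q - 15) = (q - 5)/(q - 1)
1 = 1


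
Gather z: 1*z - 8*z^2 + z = -8*z^2 + 2*z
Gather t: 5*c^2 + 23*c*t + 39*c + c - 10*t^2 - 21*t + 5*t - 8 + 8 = 5*c^2 + 40*c - 10*t^2 + t*(23*c - 16)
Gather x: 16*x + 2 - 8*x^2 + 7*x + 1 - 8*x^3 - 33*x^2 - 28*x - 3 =-8*x^3 - 41*x^2 - 5*x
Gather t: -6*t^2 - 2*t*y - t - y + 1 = -6*t^2 + t*(-2*y - 1) - y + 1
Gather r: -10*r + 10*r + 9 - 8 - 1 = 0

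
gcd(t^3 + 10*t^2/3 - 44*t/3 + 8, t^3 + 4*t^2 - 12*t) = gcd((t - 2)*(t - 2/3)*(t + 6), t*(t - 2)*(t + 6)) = t^2 + 4*t - 12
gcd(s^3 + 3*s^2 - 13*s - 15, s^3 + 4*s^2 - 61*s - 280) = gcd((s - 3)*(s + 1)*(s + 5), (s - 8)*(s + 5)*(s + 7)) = s + 5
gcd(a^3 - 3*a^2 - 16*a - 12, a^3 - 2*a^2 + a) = 1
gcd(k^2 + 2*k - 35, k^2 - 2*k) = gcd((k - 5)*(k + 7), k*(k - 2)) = 1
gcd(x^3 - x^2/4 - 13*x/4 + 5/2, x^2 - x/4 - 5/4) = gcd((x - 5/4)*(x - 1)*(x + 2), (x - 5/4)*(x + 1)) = x - 5/4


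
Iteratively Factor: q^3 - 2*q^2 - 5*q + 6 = (q + 2)*(q^2 - 4*q + 3) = (q - 3)*(q + 2)*(q - 1)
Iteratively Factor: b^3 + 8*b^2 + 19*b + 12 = (b + 3)*(b^2 + 5*b + 4) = (b + 3)*(b + 4)*(b + 1)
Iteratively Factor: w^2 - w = (w - 1)*(w)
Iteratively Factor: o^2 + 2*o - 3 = (o + 3)*(o - 1)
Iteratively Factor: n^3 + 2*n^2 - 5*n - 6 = (n + 3)*(n^2 - n - 2) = (n - 2)*(n + 3)*(n + 1)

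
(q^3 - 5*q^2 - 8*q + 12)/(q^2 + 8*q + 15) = (q^3 - 5*q^2 - 8*q + 12)/(q^2 + 8*q + 15)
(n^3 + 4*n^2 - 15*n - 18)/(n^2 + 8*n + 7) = (n^2 + 3*n - 18)/(n + 7)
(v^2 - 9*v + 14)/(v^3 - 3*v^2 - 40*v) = (-v^2 + 9*v - 14)/(v*(-v^2 + 3*v + 40))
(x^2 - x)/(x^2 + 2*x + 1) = x*(x - 1)/(x^2 + 2*x + 1)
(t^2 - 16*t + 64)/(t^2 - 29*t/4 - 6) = 4*(t - 8)/(4*t + 3)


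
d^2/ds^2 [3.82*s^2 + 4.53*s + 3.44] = 7.64000000000000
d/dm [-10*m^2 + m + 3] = 1 - 20*m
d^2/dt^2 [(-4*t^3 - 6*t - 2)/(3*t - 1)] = 24*(-3*t^3 + 3*t^2 - t - 3)/(27*t^3 - 27*t^2 + 9*t - 1)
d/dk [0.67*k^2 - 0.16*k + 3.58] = 1.34*k - 0.16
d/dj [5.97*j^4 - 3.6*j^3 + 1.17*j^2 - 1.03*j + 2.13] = 23.88*j^3 - 10.8*j^2 + 2.34*j - 1.03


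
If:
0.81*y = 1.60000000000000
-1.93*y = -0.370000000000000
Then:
No Solution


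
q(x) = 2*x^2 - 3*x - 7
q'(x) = 4*x - 3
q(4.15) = 15.00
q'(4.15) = 13.60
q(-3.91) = 35.31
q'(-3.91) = -18.64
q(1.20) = -7.72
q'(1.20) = 1.80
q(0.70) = -8.12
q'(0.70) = -0.20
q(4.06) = 13.79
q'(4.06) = 13.24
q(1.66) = -6.47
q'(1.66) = 3.64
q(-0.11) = -6.65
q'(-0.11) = -3.44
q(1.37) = -7.36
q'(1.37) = 2.48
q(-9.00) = 182.00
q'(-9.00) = -39.00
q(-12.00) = 317.00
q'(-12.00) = -51.00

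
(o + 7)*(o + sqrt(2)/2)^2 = o^3 + sqrt(2)*o^2 + 7*o^2 + o/2 + 7*sqrt(2)*o + 7/2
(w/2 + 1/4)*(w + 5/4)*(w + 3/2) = w^3/2 + 13*w^2/8 + 13*w/8 + 15/32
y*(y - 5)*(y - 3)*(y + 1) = y^4 - 7*y^3 + 7*y^2 + 15*y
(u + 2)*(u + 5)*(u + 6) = u^3 + 13*u^2 + 52*u + 60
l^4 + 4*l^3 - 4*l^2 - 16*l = l*(l - 2)*(l + 2)*(l + 4)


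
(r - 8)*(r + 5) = r^2 - 3*r - 40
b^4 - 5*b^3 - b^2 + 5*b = b*(b - 5)*(b - 1)*(b + 1)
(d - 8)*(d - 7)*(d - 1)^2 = d^4 - 17*d^3 + 87*d^2 - 127*d + 56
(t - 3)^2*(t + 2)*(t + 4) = t^4 - 19*t^2 + 6*t + 72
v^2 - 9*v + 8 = (v - 8)*(v - 1)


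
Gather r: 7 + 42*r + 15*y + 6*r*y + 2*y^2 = r*(6*y + 42) + 2*y^2 + 15*y + 7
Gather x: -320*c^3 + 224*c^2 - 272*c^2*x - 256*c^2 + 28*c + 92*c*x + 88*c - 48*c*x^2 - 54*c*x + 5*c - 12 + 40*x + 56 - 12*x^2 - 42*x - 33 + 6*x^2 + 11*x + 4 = -320*c^3 - 32*c^2 + 121*c + x^2*(-48*c - 6) + x*(-272*c^2 + 38*c + 9) + 15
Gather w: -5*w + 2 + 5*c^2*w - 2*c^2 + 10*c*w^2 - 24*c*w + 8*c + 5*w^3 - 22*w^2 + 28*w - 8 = -2*c^2 + 8*c + 5*w^3 + w^2*(10*c - 22) + w*(5*c^2 - 24*c + 23) - 6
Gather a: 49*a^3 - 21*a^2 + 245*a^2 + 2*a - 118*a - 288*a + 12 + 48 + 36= 49*a^3 + 224*a^2 - 404*a + 96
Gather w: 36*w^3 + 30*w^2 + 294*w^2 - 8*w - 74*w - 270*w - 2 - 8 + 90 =36*w^3 + 324*w^2 - 352*w + 80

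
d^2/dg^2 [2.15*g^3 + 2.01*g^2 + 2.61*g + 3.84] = 12.9*g + 4.02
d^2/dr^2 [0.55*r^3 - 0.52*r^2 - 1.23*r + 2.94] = 3.3*r - 1.04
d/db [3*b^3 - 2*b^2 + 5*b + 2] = 9*b^2 - 4*b + 5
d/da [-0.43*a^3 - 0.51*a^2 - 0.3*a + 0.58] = -1.29*a^2 - 1.02*a - 0.3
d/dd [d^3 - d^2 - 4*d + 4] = 3*d^2 - 2*d - 4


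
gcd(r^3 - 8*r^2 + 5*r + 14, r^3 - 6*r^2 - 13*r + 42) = r^2 - 9*r + 14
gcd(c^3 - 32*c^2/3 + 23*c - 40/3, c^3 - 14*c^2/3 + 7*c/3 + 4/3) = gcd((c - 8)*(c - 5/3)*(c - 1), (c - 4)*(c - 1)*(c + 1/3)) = c - 1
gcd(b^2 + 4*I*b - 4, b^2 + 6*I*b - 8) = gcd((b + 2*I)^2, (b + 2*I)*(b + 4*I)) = b + 2*I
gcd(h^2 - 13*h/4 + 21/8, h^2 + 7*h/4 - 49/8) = h - 7/4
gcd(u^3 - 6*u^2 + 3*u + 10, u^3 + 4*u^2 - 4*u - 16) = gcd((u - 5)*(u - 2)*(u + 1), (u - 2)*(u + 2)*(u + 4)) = u - 2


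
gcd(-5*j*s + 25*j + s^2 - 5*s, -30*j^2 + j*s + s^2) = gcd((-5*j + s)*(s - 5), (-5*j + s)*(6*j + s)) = -5*j + s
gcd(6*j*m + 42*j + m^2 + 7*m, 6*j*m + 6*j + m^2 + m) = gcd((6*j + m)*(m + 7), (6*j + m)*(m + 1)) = 6*j + m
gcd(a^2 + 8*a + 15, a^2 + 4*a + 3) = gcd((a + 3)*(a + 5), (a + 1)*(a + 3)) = a + 3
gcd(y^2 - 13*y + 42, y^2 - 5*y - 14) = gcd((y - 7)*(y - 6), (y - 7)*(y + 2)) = y - 7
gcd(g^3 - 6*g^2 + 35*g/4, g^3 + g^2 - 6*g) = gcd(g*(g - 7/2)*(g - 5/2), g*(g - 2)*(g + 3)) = g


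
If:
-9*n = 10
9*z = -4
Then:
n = -10/9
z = -4/9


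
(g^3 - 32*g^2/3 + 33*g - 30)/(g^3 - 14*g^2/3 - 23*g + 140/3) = (g^2 - 9*g + 18)/(g^2 - 3*g - 28)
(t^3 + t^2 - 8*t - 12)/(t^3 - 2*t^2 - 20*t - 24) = (t - 3)/(t - 6)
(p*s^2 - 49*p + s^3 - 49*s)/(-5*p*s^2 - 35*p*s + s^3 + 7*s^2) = (-p*s + 7*p - s^2 + 7*s)/(s*(5*p - s))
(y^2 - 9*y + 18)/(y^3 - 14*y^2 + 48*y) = (y - 3)/(y*(y - 8))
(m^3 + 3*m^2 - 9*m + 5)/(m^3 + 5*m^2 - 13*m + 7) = (m + 5)/(m + 7)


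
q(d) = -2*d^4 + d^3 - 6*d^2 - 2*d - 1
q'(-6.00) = 1906.00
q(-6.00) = -3013.00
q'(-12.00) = 14398.00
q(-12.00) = -44041.00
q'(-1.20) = 30.54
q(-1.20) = -13.12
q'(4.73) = -838.23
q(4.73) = -1039.97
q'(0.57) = -9.35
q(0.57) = -4.12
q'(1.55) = -43.18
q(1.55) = -26.34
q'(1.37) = -33.38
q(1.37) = -19.48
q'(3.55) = -364.70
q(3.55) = -356.62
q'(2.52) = -141.21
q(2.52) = -108.79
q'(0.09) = -3.06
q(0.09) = -1.23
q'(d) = -8*d^3 + 3*d^2 - 12*d - 2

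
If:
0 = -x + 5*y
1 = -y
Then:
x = -5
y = -1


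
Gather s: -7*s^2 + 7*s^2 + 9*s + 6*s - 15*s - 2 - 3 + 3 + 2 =0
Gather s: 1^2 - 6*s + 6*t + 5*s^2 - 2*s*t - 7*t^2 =5*s^2 + s*(-2*t - 6) - 7*t^2 + 6*t + 1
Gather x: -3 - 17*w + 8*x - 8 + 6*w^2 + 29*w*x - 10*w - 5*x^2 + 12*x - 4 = 6*w^2 - 27*w - 5*x^2 + x*(29*w + 20) - 15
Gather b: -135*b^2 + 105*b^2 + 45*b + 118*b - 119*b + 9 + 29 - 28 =-30*b^2 + 44*b + 10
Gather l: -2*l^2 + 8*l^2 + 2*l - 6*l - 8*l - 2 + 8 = 6*l^2 - 12*l + 6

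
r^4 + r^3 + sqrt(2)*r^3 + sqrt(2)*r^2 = r^2*(r + 1)*(r + sqrt(2))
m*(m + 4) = m^2 + 4*m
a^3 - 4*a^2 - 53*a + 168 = (a - 8)*(a - 3)*(a + 7)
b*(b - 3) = b^2 - 3*b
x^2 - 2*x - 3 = (x - 3)*(x + 1)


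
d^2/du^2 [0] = 0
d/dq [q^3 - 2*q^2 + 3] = q*(3*q - 4)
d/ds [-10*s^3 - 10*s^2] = 10*s*(-3*s - 2)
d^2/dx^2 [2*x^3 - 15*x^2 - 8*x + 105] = 12*x - 30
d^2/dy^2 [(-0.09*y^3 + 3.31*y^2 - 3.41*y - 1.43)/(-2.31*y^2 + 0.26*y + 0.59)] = (4.44089209850063e-16*y^5 + 32.67372*y^3 + 18.79938*y^2 + 22.91976*y + 0.74062)/(12.326391*y^6 - 4.162158*y^5 - 8.976429*y^4 + 2.108548*y^3 + 2.292681*y^2 - 0.271518*y - 0.205379)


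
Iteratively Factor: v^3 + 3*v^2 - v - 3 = (v - 1)*(v^2 + 4*v + 3) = (v - 1)*(v + 1)*(v + 3)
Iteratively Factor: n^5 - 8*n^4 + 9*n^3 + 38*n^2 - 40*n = (n + 2)*(n^4 - 10*n^3 + 29*n^2 - 20*n) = (n - 1)*(n + 2)*(n^3 - 9*n^2 + 20*n) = (n - 5)*(n - 1)*(n + 2)*(n^2 - 4*n) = n*(n - 5)*(n - 1)*(n + 2)*(n - 4)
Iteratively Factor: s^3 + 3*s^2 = (s)*(s^2 + 3*s) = s*(s + 3)*(s)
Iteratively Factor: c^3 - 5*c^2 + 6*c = (c - 3)*(c^2 - 2*c) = (c - 3)*(c - 2)*(c)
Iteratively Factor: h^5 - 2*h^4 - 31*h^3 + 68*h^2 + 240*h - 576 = (h - 3)*(h^4 + h^3 - 28*h^2 - 16*h + 192) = (h - 4)*(h - 3)*(h^3 + 5*h^2 - 8*h - 48) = (h - 4)*(h - 3)^2*(h^2 + 8*h + 16) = (h - 4)*(h - 3)^2*(h + 4)*(h + 4)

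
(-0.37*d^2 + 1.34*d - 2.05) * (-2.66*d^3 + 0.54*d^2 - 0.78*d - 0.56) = 0.9842*d^5 - 3.7642*d^4 + 6.4652*d^3 - 1.945*d^2 + 0.8486*d + 1.148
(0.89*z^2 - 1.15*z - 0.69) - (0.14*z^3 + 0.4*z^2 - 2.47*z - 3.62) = -0.14*z^3 + 0.49*z^2 + 1.32*z + 2.93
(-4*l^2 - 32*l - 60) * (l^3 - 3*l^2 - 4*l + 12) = -4*l^5 - 20*l^4 + 52*l^3 + 260*l^2 - 144*l - 720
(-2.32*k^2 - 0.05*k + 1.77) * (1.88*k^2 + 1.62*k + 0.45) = -4.3616*k^4 - 3.8524*k^3 + 2.2026*k^2 + 2.8449*k + 0.7965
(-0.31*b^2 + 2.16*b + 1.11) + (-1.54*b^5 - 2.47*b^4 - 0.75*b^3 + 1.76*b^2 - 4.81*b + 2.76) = -1.54*b^5 - 2.47*b^4 - 0.75*b^3 + 1.45*b^2 - 2.65*b + 3.87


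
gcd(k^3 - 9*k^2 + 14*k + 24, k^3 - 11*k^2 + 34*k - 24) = k^2 - 10*k + 24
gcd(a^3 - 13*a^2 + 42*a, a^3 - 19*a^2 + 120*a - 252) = a^2 - 13*a + 42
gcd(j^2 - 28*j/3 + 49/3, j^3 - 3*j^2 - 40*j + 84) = j - 7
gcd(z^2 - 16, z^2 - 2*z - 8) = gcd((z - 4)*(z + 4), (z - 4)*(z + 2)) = z - 4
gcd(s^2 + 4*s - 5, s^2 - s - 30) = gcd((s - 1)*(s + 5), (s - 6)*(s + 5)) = s + 5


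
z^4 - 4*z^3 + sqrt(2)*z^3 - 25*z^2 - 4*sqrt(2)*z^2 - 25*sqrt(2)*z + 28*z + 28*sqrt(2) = (z - 7)*(z - 1)*(z + 4)*(z + sqrt(2))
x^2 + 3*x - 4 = (x - 1)*(x + 4)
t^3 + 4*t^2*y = t^2*(t + 4*y)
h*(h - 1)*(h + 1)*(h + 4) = h^4 + 4*h^3 - h^2 - 4*h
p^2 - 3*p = p*(p - 3)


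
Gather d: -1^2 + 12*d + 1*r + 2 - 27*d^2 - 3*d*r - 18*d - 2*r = -27*d^2 + d*(-3*r - 6) - r + 1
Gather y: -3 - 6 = -9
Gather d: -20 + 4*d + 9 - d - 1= 3*d - 12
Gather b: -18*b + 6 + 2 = 8 - 18*b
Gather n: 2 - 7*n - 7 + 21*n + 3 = 14*n - 2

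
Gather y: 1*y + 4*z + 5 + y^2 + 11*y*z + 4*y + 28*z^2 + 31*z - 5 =y^2 + y*(11*z + 5) + 28*z^2 + 35*z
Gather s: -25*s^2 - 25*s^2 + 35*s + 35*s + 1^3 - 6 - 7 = -50*s^2 + 70*s - 12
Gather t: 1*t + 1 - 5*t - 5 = -4*t - 4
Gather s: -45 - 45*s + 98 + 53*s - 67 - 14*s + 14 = -6*s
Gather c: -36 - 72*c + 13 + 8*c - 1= -64*c - 24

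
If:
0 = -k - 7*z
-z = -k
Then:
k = 0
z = 0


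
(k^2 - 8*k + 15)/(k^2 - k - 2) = (-k^2 + 8*k - 15)/(-k^2 + k + 2)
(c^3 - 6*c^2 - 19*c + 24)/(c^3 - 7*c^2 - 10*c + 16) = (c + 3)/(c + 2)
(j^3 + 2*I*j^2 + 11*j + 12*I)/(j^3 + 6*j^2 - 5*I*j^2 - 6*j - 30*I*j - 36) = (j^2 + 5*I*j - 4)/(j^2 + 2*j*(3 - I) - 12*I)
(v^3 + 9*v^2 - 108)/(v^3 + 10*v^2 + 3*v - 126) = (v + 6)/(v + 7)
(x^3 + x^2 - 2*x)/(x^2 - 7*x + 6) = x*(x + 2)/(x - 6)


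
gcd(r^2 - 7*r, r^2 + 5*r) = r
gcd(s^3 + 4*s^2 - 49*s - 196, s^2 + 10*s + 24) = s + 4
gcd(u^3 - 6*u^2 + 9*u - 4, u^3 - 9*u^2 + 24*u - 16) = u^2 - 5*u + 4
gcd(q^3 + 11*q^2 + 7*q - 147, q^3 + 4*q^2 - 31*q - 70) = q + 7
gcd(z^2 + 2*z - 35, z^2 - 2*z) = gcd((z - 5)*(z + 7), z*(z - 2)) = 1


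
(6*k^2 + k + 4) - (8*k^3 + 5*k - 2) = -8*k^3 + 6*k^2 - 4*k + 6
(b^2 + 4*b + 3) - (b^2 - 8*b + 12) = 12*b - 9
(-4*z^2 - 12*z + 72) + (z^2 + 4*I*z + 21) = -3*z^2 - 12*z + 4*I*z + 93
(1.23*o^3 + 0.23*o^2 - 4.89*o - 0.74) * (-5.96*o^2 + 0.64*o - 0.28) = -7.3308*o^5 - 0.5836*o^4 + 28.9472*o^3 + 1.2164*o^2 + 0.8956*o + 0.2072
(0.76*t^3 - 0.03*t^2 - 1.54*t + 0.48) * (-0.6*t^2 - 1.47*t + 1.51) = -0.456*t^5 - 1.0992*t^4 + 2.1157*t^3 + 1.9305*t^2 - 3.031*t + 0.7248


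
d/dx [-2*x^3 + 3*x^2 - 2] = 6*x*(1 - x)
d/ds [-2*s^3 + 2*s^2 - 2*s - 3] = -6*s^2 + 4*s - 2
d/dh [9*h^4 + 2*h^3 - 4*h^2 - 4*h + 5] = 36*h^3 + 6*h^2 - 8*h - 4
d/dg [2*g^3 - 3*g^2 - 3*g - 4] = 6*g^2 - 6*g - 3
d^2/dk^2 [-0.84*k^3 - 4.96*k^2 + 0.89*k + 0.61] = -5.04*k - 9.92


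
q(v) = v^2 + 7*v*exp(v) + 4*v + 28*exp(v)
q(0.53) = 56.27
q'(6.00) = 31080.02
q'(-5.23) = -6.47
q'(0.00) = 39.00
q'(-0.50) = 22.11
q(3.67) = 2135.58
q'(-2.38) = 0.94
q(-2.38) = -2.81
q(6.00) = 28300.02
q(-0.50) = 13.11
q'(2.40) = 579.80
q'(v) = 7*v*exp(v) + 2*v + 35*exp(v) + 4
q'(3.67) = 2393.54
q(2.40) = 509.20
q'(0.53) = 70.83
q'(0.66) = 81.98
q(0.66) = 66.19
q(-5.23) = 6.39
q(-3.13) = -2.46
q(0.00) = 28.00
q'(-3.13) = -1.69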